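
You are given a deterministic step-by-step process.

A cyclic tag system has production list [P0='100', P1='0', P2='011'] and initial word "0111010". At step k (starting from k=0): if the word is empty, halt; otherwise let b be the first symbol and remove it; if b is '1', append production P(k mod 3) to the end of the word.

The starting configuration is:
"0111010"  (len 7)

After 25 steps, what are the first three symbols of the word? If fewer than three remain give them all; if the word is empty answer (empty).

000

[0] "0111010"  (len 7)
[1] "111010"  (len 6)
[2] "110100"  (len 6)
[3] "10100011"  (len 8)
[4] "0100011100"  (len 10)
[5] "100011100"  (len 9)
[6] "00011100011"  (len 11)
[7] "0011100011"  (len 10)
[8] "011100011"  (len 9)
[9] "11100011"  (len 8)
[10] "1100011100"  (len 10)
[11] "1000111000"  (len 10)
[12] "000111000011"  (len 12)
[13] "00111000011"  (len 11)
[14] "0111000011"  (len 10)
[15] "111000011"  (len 9)
[16] "11000011100"  (len 11)
[17] "10000111000"  (len 11)
[18] "0000111000011"  (len 13)
[19] "000111000011"  (len 12)
[20] "00111000011"  (len 11)
[21] "0111000011"  (len 10)
[22] "111000011"  (len 9)
[23] "110000110"  (len 9)
[24] "10000110011"  (len 11)
[25] "0000110011100"  (len 13)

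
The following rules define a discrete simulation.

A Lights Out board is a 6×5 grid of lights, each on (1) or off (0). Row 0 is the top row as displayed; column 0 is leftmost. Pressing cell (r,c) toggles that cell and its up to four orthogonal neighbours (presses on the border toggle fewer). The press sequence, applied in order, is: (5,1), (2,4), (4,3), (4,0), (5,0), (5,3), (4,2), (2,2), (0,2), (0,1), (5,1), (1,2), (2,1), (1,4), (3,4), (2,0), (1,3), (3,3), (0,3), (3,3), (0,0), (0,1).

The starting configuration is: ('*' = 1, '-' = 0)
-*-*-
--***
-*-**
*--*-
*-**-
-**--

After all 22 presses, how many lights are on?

13

gen 0: -*-*-
--***
-*-**
*--*-
*-**-
-**--
gen 1: -*-*-
--***
-*-**
*--*-
****-
*----
gen 2: -*-*-
--**-
-*---
*--**
****-
*----
gen 3: -*-*-
--**-
-*---
*---*
**--*
*--*-
gen 4: -*-*-
--**-
-*---
----*
----*
---*-
gen 5: -*-*-
--**-
-*---
----*
*---*
**-*-
gen 6: -*-*-
--**-
-*---
----*
*--**
***-*
gen 7: -*-*-
--**-
-*---
--*-*
***-*
**--*
gen 8: -*-*-
---*-
--**-
----*
***-*
**--*
gen 9: --*--
--**-
--**-
----*
***-*
**--*
gen 10: **---
-***-
--**-
----*
***-*
**--*
gen 11: **---
-***-
--**-
----*
*-*-*
--*-*
gen 12: ***--
-----
---*-
----*
*-*-*
--*-*
gen 13: ***--
-*---
****-
-*--*
*-*-*
--*-*
gen 14: ***-*
-*-**
*****
-*--*
*-*-*
--*-*
gen 15: ***-*
-*-**
****-
-*-*-
*-*--
--*-*
gen 16: ***-*
**-**
--**-
**-*-
*-*--
--*-*
gen 17: *****
***--
--*--
**-*-
*-*--
--*-*
gen 18: *****
***--
--**-
***-*
*-**-
--*-*
gen 19: **---
****-
--**-
***-*
*-**-
--*-*
gen 20: **---
****-
--*--
**-*-
*-*--
--*-*
gen 21: -----
-***-
--*--
**-*-
*-*--
--*-*
gen 22: ***--
--**-
--*--
**-*-
*-*--
--*-*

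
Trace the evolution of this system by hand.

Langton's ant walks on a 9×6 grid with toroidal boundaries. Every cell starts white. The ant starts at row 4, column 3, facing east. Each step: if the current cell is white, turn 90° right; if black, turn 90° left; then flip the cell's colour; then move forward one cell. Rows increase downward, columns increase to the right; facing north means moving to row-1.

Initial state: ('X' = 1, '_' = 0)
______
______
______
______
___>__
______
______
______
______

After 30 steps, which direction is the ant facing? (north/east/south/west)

t=0: ______
______
______
______
___>__
______
______
______
______
t=1: ______
______
______
______
___X__
___v__
______
______
______
t=2: ______
______
______
______
___X__
__<X__
______
______
______
t=3: ______
______
______
______
__^X__
__XX__
______
______
______
t=4: ______
______
______
______
__X>__
__XX__
______
______
______
t=5: ______
______
______
___^__
__X___
__XX__
______
______
______
t=6: ______
______
______
___X>_
__X___
__XX__
______
______
______
t=7: ______
______
______
___XX_
__X_v_
__XX__
______
______
______
t=8: ______
______
______
___XX_
__X<X_
__XX__
______
______
______
t=9: ______
______
______
___^X_
__XXX_
__XX__
______
______
______
t=10: ______
______
______
__<_X_
__XXX_
__XX__
______
______
______
t=11: ______
______
__^___
__X_X_
__XXX_
__XX__
______
______
______
t=12: ______
______
__X>__
__X_X_
__XXX_
__XX__
______
______
______
t=13: ______
______
__XX__
__XvX_
__XXX_
__XX__
______
______
______
t=14: ______
______
__XX__
__<XX_
__XXX_
__XX__
______
______
______
t=15: ______
______
__XX__
___XX_
__vXX_
__XX__
______
______
______
t=16: ______
______
__XX__
___XX_
___>X_
__XX__
______
______
______
t=17: ______
______
__XX__
___^X_
____X_
__XX__
______
______
______
t=18: ______
______
__XX__
__<_X_
____X_
__XX__
______
______
______
t=19: ______
______
__^X__
__X_X_
____X_
__XX__
______
______
______
t=20: ______
______
_<_X__
__X_X_
____X_
__XX__
______
______
______
t=21: ______
_^____
_X_X__
__X_X_
____X_
__XX__
______
______
______
t=22: ______
_X>___
_X_X__
__X_X_
____X_
__XX__
______
______
______
t=23: ______
_XX___
_XvX__
__X_X_
____X_
__XX__
______
______
______
t=24: ______
_XX___
_<XX__
__X_X_
____X_
__XX__
______
______
______
t=25: ______
_XX___
__XX__
_vX_X_
____X_
__XX__
______
______
______
t=26: ______
_XX___
__XX__
<XX_X_
____X_
__XX__
______
______
______
t=27: ______
_XX___
^_XX__
XXX_X_
____X_
__XX__
______
______
______
t=28: ______
_XX___
X>XX__
XXX_X_
____X_
__XX__
______
______
______
t=29: ______
_XX___
XXXX__
XvX_X_
____X_
__XX__
______
______
______
t=30: ______
_XX___
XXXX__
X_>_X_
____X_
__XX__
______
______
______

east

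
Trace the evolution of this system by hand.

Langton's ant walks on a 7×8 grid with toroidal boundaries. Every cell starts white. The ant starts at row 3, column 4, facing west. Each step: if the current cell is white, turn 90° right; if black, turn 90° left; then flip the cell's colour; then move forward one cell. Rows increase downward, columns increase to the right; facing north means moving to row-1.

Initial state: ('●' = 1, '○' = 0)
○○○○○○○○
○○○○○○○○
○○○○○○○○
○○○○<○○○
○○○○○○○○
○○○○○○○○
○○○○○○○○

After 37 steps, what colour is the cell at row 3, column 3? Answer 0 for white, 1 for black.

1

gen 0: ○○○○○○○○
○○○○○○○○
○○○○○○○○
○○○○<○○○
○○○○○○○○
○○○○○○○○
○○○○○○○○
gen 1: ○○○○○○○○
○○○○○○○○
○○○○^○○○
○○○○●○○○
○○○○○○○○
○○○○○○○○
○○○○○○○○
gen 2: ○○○○○○○○
○○○○○○○○
○○○○●>○○
○○○○●○○○
○○○○○○○○
○○○○○○○○
○○○○○○○○
gen 3: ○○○○○○○○
○○○○○○○○
○○○○●●○○
○○○○●v○○
○○○○○○○○
○○○○○○○○
○○○○○○○○
gen 4: ○○○○○○○○
○○○○○○○○
○○○○●●○○
○○○○<●○○
○○○○○○○○
○○○○○○○○
○○○○○○○○
gen 5: ○○○○○○○○
○○○○○○○○
○○○○●●○○
○○○○○●○○
○○○○v○○○
○○○○○○○○
○○○○○○○○
gen 6: ○○○○○○○○
○○○○○○○○
○○○○●●○○
○○○○○●○○
○○○<●○○○
○○○○○○○○
○○○○○○○○
gen 7: ○○○○○○○○
○○○○○○○○
○○○○●●○○
○○○^○●○○
○○○●●○○○
○○○○○○○○
○○○○○○○○
gen 8: ○○○○○○○○
○○○○○○○○
○○○○●●○○
○○○●>●○○
○○○●●○○○
○○○○○○○○
○○○○○○○○
gen 9: ○○○○○○○○
○○○○○○○○
○○○○●●○○
○○○●●●○○
○○○●v○○○
○○○○○○○○
○○○○○○○○
gen 10: ○○○○○○○○
○○○○○○○○
○○○○●●○○
○○○●●●○○
○○○●○>○○
○○○○○○○○
○○○○○○○○
gen 11: ○○○○○○○○
○○○○○○○○
○○○○●●○○
○○○●●●○○
○○○●○●○○
○○○○○v○○
○○○○○○○○
gen 12: ○○○○○○○○
○○○○○○○○
○○○○●●○○
○○○●●●○○
○○○●○●○○
○○○○<●○○
○○○○○○○○
gen 13: ○○○○○○○○
○○○○○○○○
○○○○●●○○
○○○●●●○○
○○○●^●○○
○○○○●●○○
○○○○○○○○
gen 14: ○○○○○○○○
○○○○○○○○
○○○○●●○○
○○○●●●○○
○○○●●>○○
○○○○●●○○
○○○○○○○○
gen 15: ○○○○○○○○
○○○○○○○○
○○○○●●○○
○○○●●^○○
○○○●●○○○
○○○○●●○○
○○○○○○○○
gen 16: ○○○○○○○○
○○○○○○○○
○○○○●●○○
○○○●<○○○
○○○●●○○○
○○○○●●○○
○○○○○○○○
gen 17: ○○○○○○○○
○○○○○○○○
○○○○●●○○
○○○●○○○○
○○○●v○○○
○○○○●●○○
○○○○○○○○
gen 18: ○○○○○○○○
○○○○○○○○
○○○○●●○○
○○○●○○○○
○○○●○>○○
○○○○●●○○
○○○○○○○○
gen 19: ○○○○○○○○
○○○○○○○○
○○○○●●○○
○○○●○○○○
○○○●○●○○
○○○○●v○○
○○○○○○○○
gen 20: ○○○○○○○○
○○○○○○○○
○○○○●●○○
○○○●○○○○
○○○●○●○○
○○○○●○>○
○○○○○○○○
gen 21: ○○○○○○○○
○○○○○○○○
○○○○●●○○
○○○●○○○○
○○○●○●○○
○○○○●○●○
○○○○○○v○
gen 22: ○○○○○○○○
○○○○○○○○
○○○○●●○○
○○○●○○○○
○○○●○●○○
○○○○●○●○
○○○○○<●○
gen 23: ○○○○○○○○
○○○○○○○○
○○○○●●○○
○○○●○○○○
○○○●○●○○
○○○○●^●○
○○○○○●●○
gen 24: ○○○○○○○○
○○○○○○○○
○○○○●●○○
○○○●○○○○
○○○●○●○○
○○○○●●>○
○○○○○●●○
gen 25: ○○○○○○○○
○○○○○○○○
○○○○●●○○
○○○●○○○○
○○○●○●^○
○○○○●●○○
○○○○○●●○
gen 26: ○○○○○○○○
○○○○○○○○
○○○○●●○○
○○○●○○○○
○○○●○●●>
○○○○●●○○
○○○○○●●○
gen 27: ○○○○○○○○
○○○○○○○○
○○○○●●○○
○○○●○○○○
○○○●○●●●
○○○○●●○v
○○○○○●●○
gen 28: ○○○○○○○○
○○○○○○○○
○○○○●●○○
○○○●○○○○
○○○●○●●●
○○○○●●<●
○○○○○●●○
gen 29: ○○○○○○○○
○○○○○○○○
○○○○●●○○
○○○●○○○○
○○○●○●^●
○○○○●●●●
○○○○○●●○
gen 30: ○○○○○○○○
○○○○○○○○
○○○○●●○○
○○○●○○○○
○○○●○<○●
○○○○●●●●
○○○○○●●○
gen 31: ○○○○○○○○
○○○○○○○○
○○○○●●○○
○○○●○○○○
○○○●○○○●
○○○○●v●●
○○○○○●●○
gen 32: ○○○○○○○○
○○○○○○○○
○○○○●●○○
○○○●○○○○
○○○●○○○●
○○○○●○>●
○○○○○●●○
gen 33: ○○○○○○○○
○○○○○○○○
○○○○●●○○
○○○●○○○○
○○○●○○^●
○○○○●○○●
○○○○○●●○
gen 34: ○○○○○○○○
○○○○○○○○
○○○○●●○○
○○○●○○○○
○○○●○○●>
○○○○●○○●
○○○○○●●○
gen 35: ○○○○○○○○
○○○○○○○○
○○○○●●○○
○○○●○○○^
○○○●○○●○
○○○○●○○●
○○○○○●●○
gen 36: ○○○○○○○○
○○○○○○○○
○○○○●●○○
>○○●○○○●
○○○●○○●○
○○○○●○○●
○○○○○●●○
gen 37: ○○○○○○○○
○○○○○○○○
○○○○●●○○
●○○●○○○●
v○○●○○●○
○○○○●○○●
○○○○○●●○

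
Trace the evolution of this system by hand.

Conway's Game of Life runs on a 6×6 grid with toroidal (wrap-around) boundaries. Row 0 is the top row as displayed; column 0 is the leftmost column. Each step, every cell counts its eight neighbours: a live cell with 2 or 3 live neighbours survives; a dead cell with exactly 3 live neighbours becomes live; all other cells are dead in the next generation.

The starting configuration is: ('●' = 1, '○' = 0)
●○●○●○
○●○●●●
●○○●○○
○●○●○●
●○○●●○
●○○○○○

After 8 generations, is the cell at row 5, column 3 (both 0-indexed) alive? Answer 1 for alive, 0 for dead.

0

step 0: ●○●○●○
○●○●●●
●○○●○○
○●○●○●
●○○●●○
●○○○○○
step 1: ●○●○●○
○●○○○○
○●○●○○
○●○●○●
●●●●●○
●○○○●○
step 2: ●○○●○○
●●○●○○
○●○○●○
○○○○○●
○○○○○○
●○○○●○
step 3: ●○●●●○
●●○●●●
○●●○●●
○○○○○○
○○○○○●
○○○○○●
step 4: ○○●○○○
○○○○○○
○●●○○○
●○○○●●
○○○○○○
●○○●○●
step 5: ○○○○○○
○●●○○○
●●○○○●
●●○○○●
○○○○○○
○○○○○○
step 6: ○○○○○○
○●●○○○
○○○○○●
○●○○○●
●○○○○○
○○○○○○
step 7: ○○○○○○
○○○○○○
○●●○○○
○○○○○●
●○○○○○
○○○○○○
step 8: ○○○○○○
○○○○○○
○○○○○○
●●○○○○
○○○○○○
○○○○○○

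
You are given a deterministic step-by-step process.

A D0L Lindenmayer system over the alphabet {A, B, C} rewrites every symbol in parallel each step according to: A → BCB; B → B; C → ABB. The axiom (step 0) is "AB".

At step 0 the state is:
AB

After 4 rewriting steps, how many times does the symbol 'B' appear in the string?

0) AB
1) BCBB
2) BABBBB
3) BBCBBBBB
4) BBABBBBBBB

9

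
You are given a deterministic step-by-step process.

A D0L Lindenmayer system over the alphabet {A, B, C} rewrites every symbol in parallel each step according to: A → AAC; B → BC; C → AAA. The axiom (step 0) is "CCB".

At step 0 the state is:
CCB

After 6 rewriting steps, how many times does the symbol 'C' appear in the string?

457

gen 0: CCB
gen 1: AAAAAABC
gen 2: AACAACAACAACAACAACBCAAA
gen 3: AACAACAAAAACAACAAAAACAACAAAAACAACAAAAACAACAAAAACAACAAABCAAAAACAACAAC
gen 4: AACAACAAAAACAACAAAAACAACAACAACAACAAAAACAACAAAAACAACAACAACA…ACAACAAAAACAACAACBCAAAAACAACAACAACAACAAAAACAACAAAAACAACAAA  (len 203)
gen 5: AACAACAAAAACAACAAAAACAACAACAACAACAAAAACAACAAAAACAACAACAACA…CAACAACAACAAAAACAACAAAAACAACAACAACAACAAAAACAACAAAAACAACAAC  (len 608)
gen 6: AACAACAAAAACAACAAAAACAACAACAACAACAAAAACAACAAAAACAACAACAACA…CAACAACAACAAAAACAACAAAAACAACAACAACAACAAAAACAACAAAAACAACAAA  (len 1823)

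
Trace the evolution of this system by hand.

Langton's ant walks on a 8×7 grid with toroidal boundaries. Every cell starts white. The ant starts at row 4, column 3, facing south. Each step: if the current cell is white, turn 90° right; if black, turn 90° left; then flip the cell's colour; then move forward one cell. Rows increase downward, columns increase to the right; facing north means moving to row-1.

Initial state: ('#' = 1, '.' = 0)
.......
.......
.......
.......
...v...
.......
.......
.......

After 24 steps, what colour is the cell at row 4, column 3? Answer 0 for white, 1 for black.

0

step 0: .......
.......
.......
.......
...v...
.......
.......
.......
step 1: .......
.......
.......
.......
..<#...
.......
.......
.......
step 2: .......
.......
.......
..^....
..##...
.......
.......
.......
step 3: .......
.......
.......
..#>...
..##...
.......
.......
.......
step 4: .......
.......
.......
..##...
..#v...
.......
.......
.......
step 5: .......
.......
.......
..##...
..#.>..
.......
.......
.......
step 6: .......
.......
.......
..##...
..#.#..
....v..
.......
.......
step 7: .......
.......
.......
..##...
..#.#..
...<#..
.......
.......
step 8: .......
.......
.......
..##...
..#^#..
...##..
.......
.......
step 9: .......
.......
.......
..##...
..##>..
...##..
.......
.......
step 10: .......
.......
.......
..##^..
..##...
...##..
.......
.......
step 11: .......
.......
.......
..###>.
..##...
...##..
.......
.......
step 12: .......
.......
.......
..####.
..##.v.
...##..
.......
.......
step 13: .......
.......
.......
..####.
..##<#.
...##..
.......
.......
step 14: .......
.......
.......
..##^#.
..####.
...##..
.......
.......
step 15: .......
.......
.......
..#<.#.
..####.
...##..
.......
.......
step 16: .......
.......
.......
..#..#.
..#v##.
...##..
.......
.......
step 17: .......
.......
.......
..#..#.
..#.>#.
...##..
.......
.......
step 18: .......
.......
.......
..#.^#.
..#..#.
...##..
.......
.......
step 19: .......
.......
.......
..#.#>.
..#..#.
...##..
.......
.......
step 20: .......
.......
.....^.
..#.#..
..#..#.
...##..
.......
.......
step 21: .......
.......
.....#>
..#.#..
..#..#.
...##..
.......
.......
step 22: .......
.......
.....##
..#.#.v
..#..#.
...##..
.......
.......
step 23: .......
.......
.....##
..#.#<#
..#..#.
...##..
.......
.......
step 24: .......
.......
.....^#
..#.###
..#..#.
...##..
.......
.......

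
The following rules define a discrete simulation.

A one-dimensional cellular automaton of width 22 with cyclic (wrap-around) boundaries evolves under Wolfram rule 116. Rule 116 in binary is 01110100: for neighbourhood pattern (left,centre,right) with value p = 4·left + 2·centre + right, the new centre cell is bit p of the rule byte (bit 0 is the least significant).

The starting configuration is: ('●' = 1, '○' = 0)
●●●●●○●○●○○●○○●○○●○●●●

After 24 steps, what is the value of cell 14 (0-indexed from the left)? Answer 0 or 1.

0

k=0  ●●●●●○●○●○○●○○●○○●○●●●
k=1  ○○○○●●●●●●○●●○●●○●●○○○
k=2  ○○○○○○○○○●●○●●○●●○●●○○
k=3  ○○○○○○○○○○●●○●●○●●○●●○
k=4  ○○○○○○○○○○○●●○●●○●●○●●
k=5  ●○○○○○○○○○○○●●○●●○●●○●
k=6  ●●○○○○○○○○○○○●●○●●○●●○
k=7  ○●●○○○○○○○○○○○●●○●●○●●
k=8  ●○●●○○○○○○○○○○○●●○●●○●
k=9  ●●○●●○○○○○○○○○○○●●○●●○
k=10  ○●●○●●○○○○○○○○○○○●●○●●
k=11  ●○●●○●●○○○○○○○○○○○●●○●
k=12  ●●○●●○●●○○○○○○○○○○○●●○
k=13  ○●●○●●○●●○○○○○○○○○○○●●
k=14  ●○●●○●●○●●○○○○○○○○○○○●
k=15  ●●○●●○●●○●●○○○○○○○○○○○
k=16  ○●●○●●○●●○●●○○○○○○○○○○
k=17  ○○●●○●●○●●○●●○○○○○○○○○
k=18  ○○○●●○●●○●●○●●○○○○○○○○
k=19  ○○○○●●○●●○●●○●●○○○○○○○
k=20  ○○○○○●●○●●○●●○●●○○○○○○
k=21  ○○○○○○●●○●●○●●○●●○○○○○
k=22  ○○○○○○○●●○●●○●●○●●○○○○
k=23  ○○○○○○○○●●○●●○●●○●●○○○
k=24  ○○○○○○○○○●●○●●○●●○●●○○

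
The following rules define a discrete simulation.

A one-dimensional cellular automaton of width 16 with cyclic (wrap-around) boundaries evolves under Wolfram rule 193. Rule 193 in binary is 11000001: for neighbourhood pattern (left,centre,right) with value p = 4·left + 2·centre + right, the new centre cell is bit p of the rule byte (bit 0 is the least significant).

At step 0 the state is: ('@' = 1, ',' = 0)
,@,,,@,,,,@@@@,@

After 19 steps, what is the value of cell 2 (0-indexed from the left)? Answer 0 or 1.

0

step 0: ,@,,,@,,,,@@@@,@
step 1: ,,,@,,,@@,,@@@,,
step 2: @@,,,@,,@,,,@@,@
step 3: @@,@,,,,,,@,,@,,
step 4: ,@,,,@@@@,,,,,,,
step 5: ,,,@,,@@@,@@@@@@
step 6: ,@,,,,,@@,,@@@@@
step 7: ,,,@@@,,@,,,@@@@
step 8: ,@,,@@,,,,@,,@@@
step 9: ,,,,,@,@@,,,,,@@
step 10: ,@@@,,,,@,@@@,,@
step 11: ,,@@,@@,,,,@@,,,
step 12: @,,@,,@,@@,,@,@@
step 13: @,,,,,,,,@,,,,,@
step 14: @,@@@@@@,,,@@@,,
step 15: ,,,@@@@@,@,,@@,,
step 16: @@,,@@@@,,,,,@,@
step 17: @@,,,@@@,@@@,,,,
step 18: ,@,@,,@@,,@@,@@,
step 19: ,,,,,,,@,,,@,,@,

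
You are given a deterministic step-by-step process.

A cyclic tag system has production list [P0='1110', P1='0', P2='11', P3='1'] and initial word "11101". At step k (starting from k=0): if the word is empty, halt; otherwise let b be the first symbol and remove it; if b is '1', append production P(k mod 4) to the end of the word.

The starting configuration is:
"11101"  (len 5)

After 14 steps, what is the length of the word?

[0] "11101"  (len 5)
[1] "11011110"  (len 8)
[2] "10111100"  (len 8)
[3] "011110011"  (len 9)
[4] "11110011"  (len 8)
[5] "11100111110"  (len 11)
[6] "11001111100"  (len 11)
[7] "100111110011"  (len 12)
[8] "001111100111"  (len 12)
[9] "01111100111"  (len 11)
[10] "1111100111"  (len 10)
[11] "11110011111"  (len 11)
[12] "11100111111"  (len 11)
[13] "11001111111110"  (len 14)
[14] "10011111111100"  (len 14)

14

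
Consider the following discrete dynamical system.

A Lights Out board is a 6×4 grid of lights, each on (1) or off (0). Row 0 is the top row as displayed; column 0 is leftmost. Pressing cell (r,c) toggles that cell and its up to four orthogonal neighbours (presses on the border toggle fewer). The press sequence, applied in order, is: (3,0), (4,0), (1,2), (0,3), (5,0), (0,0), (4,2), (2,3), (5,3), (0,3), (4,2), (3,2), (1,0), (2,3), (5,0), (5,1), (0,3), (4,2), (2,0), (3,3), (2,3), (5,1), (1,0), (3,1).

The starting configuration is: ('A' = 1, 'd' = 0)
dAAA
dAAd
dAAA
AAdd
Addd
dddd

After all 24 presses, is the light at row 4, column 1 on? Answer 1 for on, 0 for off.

step 0: dAAA
dAAd
dAAA
AAdd
Addd
dddd
step 1: dAAA
dAAd
AAAA
dddd
dddd
dddd
step 2: dAAA
dAAd
AAAA
Addd
AAdd
Addd
step 3: dAdA
dddA
AAdA
Addd
AAdd
Addd
step 4: dAAd
dddd
AAdA
Addd
AAdd
Addd
step 5: dAAd
dddd
AAdA
Addd
dAdd
dAdd
step 6: AdAd
Addd
AAdA
Addd
dAdd
dAdd
step 7: AdAd
Addd
AAdA
AdAd
ddAA
dAAd
step 8: AdAd
AddA
AAAd
AdAA
ddAA
dAAd
step 9: AdAd
AddA
AAAd
AdAA
ddAd
dAdA
step 10: AddA
Addd
AAAd
AdAA
ddAd
dAdA
step 11: AddA
Addd
AAAd
AddA
dAdA
dAAA
step 12: AddA
Addd
AAdd
AAAd
dAAA
dAAA
step 13: dddA
dAdd
dAdd
AAAd
dAAA
dAAA
step 14: dddA
dAdA
dAAA
AAAA
dAAA
dAAA
step 15: dddA
dAdA
dAAA
AAAA
AAAA
AdAA
step 16: dddA
dAdA
dAAA
AAAA
AdAA
dAdA
step 17: ddAd
dAdd
dAAA
AAAA
AdAA
dAdA
step 18: ddAd
dAdd
dAAA
AAdA
AAdd
dAAA
step 19: ddAd
AAdd
AdAA
dAdA
AAdd
dAAA
step 20: ddAd
AAdd
AdAd
dAAd
AAdA
dAAA
step 21: ddAd
AAdA
AddA
dAAA
AAdA
dAAA
step 22: ddAd
AAdA
AddA
dAAA
AddA
AddA
step 23: AdAd
dddA
dddA
dAAA
AddA
AddA
step 24: AdAd
dddA
dAdA
AddA
AAdA
AddA

1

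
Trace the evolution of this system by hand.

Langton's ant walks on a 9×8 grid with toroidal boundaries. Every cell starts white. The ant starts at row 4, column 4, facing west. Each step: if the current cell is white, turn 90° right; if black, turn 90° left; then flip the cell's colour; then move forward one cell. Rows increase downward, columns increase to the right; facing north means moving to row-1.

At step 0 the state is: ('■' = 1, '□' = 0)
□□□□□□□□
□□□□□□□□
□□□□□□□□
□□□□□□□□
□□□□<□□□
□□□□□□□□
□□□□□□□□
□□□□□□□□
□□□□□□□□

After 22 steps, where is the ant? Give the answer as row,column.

step 0: □□□□□□□□
□□□□□□□□
□□□□□□□□
□□□□□□□□
□□□□<□□□
□□□□□□□□
□□□□□□□□
□□□□□□□□
□□□□□□□□
step 1: □□□□□□□□
□□□□□□□□
□□□□□□□□
□□□□^□□□
□□□□■□□□
□□□□□□□□
□□□□□□□□
□□□□□□□□
□□□□□□□□
step 2: □□□□□□□□
□□□□□□□□
□□□□□□□□
□□□□■>□□
□□□□■□□□
□□□□□□□□
□□□□□□□□
□□□□□□□□
□□□□□□□□
step 3: □□□□□□□□
□□□□□□□□
□□□□□□□□
□□□□■■□□
□□□□■v□□
□□□□□□□□
□□□□□□□□
□□□□□□□□
□□□□□□□□
step 4: □□□□□□□□
□□□□□□□□
□□□□□□□□
□□□□■■□□
□□□□<■□□
□□□□□□□□
□□□□□□□□
□□□□□□□□
□□□□□□□□
step 5: □□□□□□□□
□□□□□□□□
□□□□□□□□
□□□□■■□□
□□□□□■□□
□□□□v□□□
□□□□□□□□
□□□□□□□□
□□□□□□□□
step 6: □□□□□□□□
□□□□□□□□
□□□□□□□□
□□□□■■□□
□□□□□■□□
□□□<■□□□
□□□□□□□□
□□□□□□□□
□□□□□□□□
step 7: □□□□□□□□
□□□□□□□□
□□□□□□□□
□□□□■■□□
□□□^□■□□
□□□■■□□□
□□□□□□□□
□□□□□□□□
□□□□□□□□
step 8: □□□□□□□□
□□□□□□□□
□□□□□□□□
□□□□■■□□
□□□■>■□□
□□□■■□□□
□□□□□□□□
□□□□□□□□
□□□□□□□□
step 9: □□□□□□□□
□□□□□□□□
□□□□□□□□
□□□□■■□□
□□□■■■□□
□□□■v□□□
□□□□□□□□
□□□□□□□□
□□□□□□□□
step 10: □□□□□□□□
□□□□□□□□
□□□□□□□□
□□□□■■□□
□□□■■■□□
□□□■□>□□
□□□□□□□□
□□□□□□□□
□□□□□□□□
step 11: □□□□□□□□
□□□□□□□□
□□□□□□□□
□□□□■■□□
□□□■■■□□
□□□■□■□□
□□□□□v□□
□□□□□□□□
□□□□□□□□
step 12: □□□□□□□□
□□□□□□□□
□□□□□□□□
□□□□■■□□
□□□■■■□□
□□□■□■□□
□□□□<■□□
□□□□□□□□
□□□□□□□□
step 13: □□□□□□□□
□□□□□□□□
□□□□□□□□
□□□□■■□□
□□□■■■□□
□□□■^■□□
□□□□■■□□
□□□□□□□□
□□□□□□□□
step 14: □□□□□□□□
□□□□□□□□
□□□□□□□□
□□□□■■□□
□□□■■■□□
□□□■■>□□
□□□□■■□□
□□□□□□□□
□□□□□□□□
step 15: □□□□□□□□
□□□□□□□□
□□□□□□□□
□□□□■■□□
□□□■■^□□
□□□■■□□□
□□□□■■□□
□□□□□□□□
□□□□□□□□
step 16: □□□□□□□□
□□□□□□□□
□□□□□□□□
□□□□■■□□
□□□■<□□□
□□□■■□□□
□□□□■■□□
□□□□□□□□
□□□□□□□□
step 17: □□□□□□□□
□□□□□□□□
□□□□□□□□
□□□□■■□□
□□□■□□□□
□□□■v□□□
□□□□■■□□
□□□□□□□□
□□□□□□□□
step 18: □□□□□□□□
□□□□□□□□
□□□□□□□□
□□□□■■□□
□□□■□□□□
□□□■□>□□
□□□□■■□□
□□□□□□□□
□□□□□□□□
step 19: □□□□□□□□
□□□□□□□□
□□□□□□□□
□□□□■■□□
□□□■□□□□
□□□■□■□□
□□□□■v□□
□□□□□□□□
□□□□□□□□
step 20: □□□□□□□□
□□□□□□□□
□□□□□□□□
□□□□■■□□
□□□■□□□□
□□□■□■□□
□□□□■□>□
□□□□□□□□
□□□□□□□□
step 21: □□□□□□□□
□□□□□□□□
□□□□□□□□
□□□□■■□□
□□□■□□□□
□□□■□■□□
□□□□■□■□
□□□□□□v□
□□□□□□□□
step 22: □□□□□□□□
□□□□□□□□
□□□□□□□□
□□□□■■□□
□□□■□□□□
□□□■□■□□
□□□□■□■□
□□□□□<■□
□□□□□□□□

7,5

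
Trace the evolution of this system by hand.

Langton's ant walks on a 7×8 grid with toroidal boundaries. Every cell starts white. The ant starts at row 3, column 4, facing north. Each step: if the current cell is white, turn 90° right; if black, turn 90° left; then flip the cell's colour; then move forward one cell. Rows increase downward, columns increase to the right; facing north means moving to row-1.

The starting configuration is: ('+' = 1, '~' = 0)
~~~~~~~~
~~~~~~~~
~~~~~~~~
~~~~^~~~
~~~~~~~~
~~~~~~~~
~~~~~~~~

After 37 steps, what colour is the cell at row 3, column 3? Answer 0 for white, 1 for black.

0

[0] ~~~~~~~~
~~~~~~~~
~~~~~~~~
~~~~^~~~
~~~~~~~~
~~~~~~~~
~~~~~~~~
[1] ~~~~~~~~
~~~~~~~~
~~~~~~~~
~~~~+>~~
~~~~~~~~
~~~~~~~~
~~~~~~~~
[2] ~~~~~~~~
~~~~~~~~
~~~~~~~~
~~~~++~~
~~~~~v~~
~~~~~~~~
~~~~~~~~
[3] ~~~~~~~~
~~~~~~~~
~~~~~~~~
~~~~++~~
~~~~<+~~
~~~~~~~~
~~~~~~~~
[4] ~~~~~~~~
~~~~~~~~
~~~~~~~~
~~~~^+~~
~~~~++~~
~~~~~~~~
~~~~~~~~
[5] ~~~~~~~~
~~~~~~~~
~~~~~~~~
~~~<~+~~
~~~~++~~
~~~~~~~~
~~~~~~~~
[6] ~~~~~~~~
~~~~~~~~
~~~^~~~~
~~~+~+~~
~~~~++~~
~~~~~~~~
~~~~~~~~
[7] ~~~~~~~~
~~~~~~~~
~~~+>~~~
~~~+~+~~
~~~~++~~
~~~~~~~~
~~~~~~~~
[8] ~~~~~~~~
~~~~~~~~
~~~++~~~
~~~+v+~~
~~~~++~~
~~~~~~~~
~~~~~~~~
[9] ~~~~~~~~
~~~~~~~~
~~~++~~~
~~~<++~~
~~~~++~~
~~~~~~~~
~~~~~~~~
[10] ~~~~~~~~
~~~~~~~~
~~~++~~~
~~~~++~~
~~~v++~~
~~~~~~~~
~~~~~~~~
[11] ~~~~~~~~
~~~~~~~~
~~~++~~~
~~~~++~~
~~<+++~~
~~~~~~~~
~~~~~~~~
[12] ~~~~~~~~
~~~~~~~~
~~~++~~~
~~^~++~~
~~++++~~
~~~~~~~~
~~~~~~~~
[13] ~~~~~~~~
~~~~~~~~
~~~++~~~
~~+>++~~
~~++++~~
~~~~~~~~
~~~~~~~~
[14] ~~~~~~~~
~~~~~~~~
~~~++~~~
~~++++~~
~~+v++~~
~~~~~~~~
~~~~~~~~
[15] ~~~~~~~~
~~~~~~~~
~~~++~~~
~~++++~~
~~+~>+~~
~~~~~~~~
~~~~~~~~
[16] ~~~~~~~~
~~~~~~~~
~~~++~~~
~~++^+~~
~~+~~+~~
~~~~~~~~
~~~~~~~~
[17] ~~~~~~~~
~~~~~~~~
~~~++~~~
~~+<~+~~
~~+~~+~~
~~~~~~~~
~~~~~~~~
[18] ~~~~~~~~
~~~~~~~~
~~~++~~~
~~+~~+~~
~~+v~+~~
~~~~~~~~
~~~~~~~~
[19] ~~~~~~~~
~~~~~~~~
~~~++~~~
~~+~~+~~
~~<+~+~~
~~~~~~~~
~~~~~~~~
[20] ~~~~~~~~
~~~~~~~~
~~~++~~~
~~+~~+~~
~~~+~+~~
~~v~~~~~
~~~~~~~~
[21] ~~~~~~~~
~~~~~~~~
~~~++~~~
~~+~~+~~
~~~+~+~~
~<+~~~~~
~~~~~~~~
[22] ~~~~~~~~
~~~~~~~~
~~~++~~~
~~+~~+~~
~^~+~+~~
~++~~~~~
~~~~~~~~
[23] ~~~~~~~~
~~~~~~~~
~~~++~~~
~~+~~+~~
~+>+~+~~
~++~~~~~
~~~~~~~~
[24] ~~~~~~~~
~~~~~~~~
~~~++~~~
~~+~~+~~
~+++~+~~
~+v~~~~~
~~~~~~~~
[25] ~~~~~~~~
~~~~~~~~
~~~++~~~
~~+~~+~~
~+++~+~~
~+~>~~~~
~~~~~~~~
[26] ~~~~~~~~
~~~~~~~~
~~~++~~~
~~+~~+~~
~+++~+~~
~+~+~~~~
~~~v~~~~
[27] ~~~~~~~~
~~~~~~~~
~~~++~~~
~~+~~+~~
~+++~+~~
~+~+~~~~
~~<+~~~~
[28] ~~~~~~~~
~~~~~~~~
~~~++~~~
~~+~~+~~
~+++~+~~
~+^+~~~~
~~++~~~~
[29] ~~~~~~~~
~~~~~~~~
~~~++~~~
~~+~~+~~
~+++~+~~
~++>~~~~
~~++~~~~
[30] ~~~~~~~~
~~~~~~~~
~~~++~~~
~~+~~+~~
~++^~+~~
~++~~~~~
~~++~~~~
[31] ~~~~~~~~
~~~~~~~~
~~~++~~~
~~+~~+~~
~+<~~+~~
~++~~~~~
~~++~~~~
[32] ~~~~~~~~
~~~~~~~~
~~~++~~~
~~+~~+~~
~+~~~+~~
~+v~~~~~
~~++~~~~
[33] ~~~~~~~~
~~~~~~~~
~~~++~~~
~~+~~+~~
~+~~~+~~
~+~>~~~~
~~++~~~~
[34] ~~~~~~~~
~~~~~~~~
~~~++~~~
~~+~~+~~
~+~~~+~~
~+~+~~~~
~~+v~~~~
[35] ~~~~~~~~
~~~~~~~~
~~~++~~~
~~+~~+~~
~+~~~+~~
~+~+~~~~
~~+~>~~~
[36] ~~~~v~~~
~~~~~~~~
~~~++~~~
~~+~~+~~
~+~~~+~~
~+~+~~~~
~~+~+~~~
[37] ~~~<+~~~
~~~~~~~~
~~~++~~~
~~+~~+~~
~+~~~+~~
~+~+~~~~
~~+~+~~~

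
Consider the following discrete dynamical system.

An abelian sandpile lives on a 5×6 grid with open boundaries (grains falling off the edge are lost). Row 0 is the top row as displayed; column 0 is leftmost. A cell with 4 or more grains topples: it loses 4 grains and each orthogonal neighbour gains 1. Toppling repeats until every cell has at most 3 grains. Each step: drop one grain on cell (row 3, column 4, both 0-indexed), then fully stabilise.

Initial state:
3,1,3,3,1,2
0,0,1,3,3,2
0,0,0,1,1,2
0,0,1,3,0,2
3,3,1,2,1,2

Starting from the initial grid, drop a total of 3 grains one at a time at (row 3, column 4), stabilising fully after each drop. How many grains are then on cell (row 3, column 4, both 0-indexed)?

[0] 3,1,3,3,1,2
0,0,1,3,3,2
0,0,0,1,1,2
0,0,1,3,0,2
3,3,1,2,1,2
[1] 3,1,3,3,1,2
0,0,1,3,3,2
0,0,0,1,1,2
0,0,1,3,1,2
3,3,1,2,1,2
[2] 3,1,3,3,1,2
0,0,1,3,3,2
0,0,0,1,1,2
0,0,1,3,2,2
3,3,1,2,1,2
[3] 3,1,3,3,1,2
0,0,1,3,3,2
0,0,0,1,1,2
0,0,1,3,3,2
3,3,1,2,1,2

3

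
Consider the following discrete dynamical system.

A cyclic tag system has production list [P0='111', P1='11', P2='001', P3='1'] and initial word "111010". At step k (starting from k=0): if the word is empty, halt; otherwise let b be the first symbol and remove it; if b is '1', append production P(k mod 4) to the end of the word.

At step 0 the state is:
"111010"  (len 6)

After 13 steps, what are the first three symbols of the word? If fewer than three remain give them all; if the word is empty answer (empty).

0) "111010"  (len 6)
1) "11010111"  (len 8)
2) "101011111"  (len 9)
3) "01011111001"  (len 11)
4) "1011111001"  (len 10)
5) "011111001111"  (len 12)
6) "11111001111"  (len 11)
7) "1111001111001"  (len 13)
8) "1110011110011"  (len 13)
9) "110011110011111"  (len 15)
10) "1001111001111111"  (len 16)
11) "001111001111111001"  (len 18)
12) "01111001111111001"  (len 17)
13) "1111001111111001"  (len 16)

111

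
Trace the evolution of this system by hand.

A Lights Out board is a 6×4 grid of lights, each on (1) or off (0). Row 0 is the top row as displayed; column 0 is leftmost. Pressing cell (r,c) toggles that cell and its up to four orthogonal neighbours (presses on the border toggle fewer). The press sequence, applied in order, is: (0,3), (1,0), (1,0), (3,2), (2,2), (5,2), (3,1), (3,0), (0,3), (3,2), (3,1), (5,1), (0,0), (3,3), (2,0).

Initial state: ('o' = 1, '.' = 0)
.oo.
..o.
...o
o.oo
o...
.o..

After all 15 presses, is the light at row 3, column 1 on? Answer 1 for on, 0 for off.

1

gen 0: .oo.
..o.
...o
o.oo
o...
.o..
gen 1: .o.o
..oo
...o
o.oo
o...
.o..
gen 2: oo.o
oooo
o..o
o.oo
o...
.o..
gen 3: .o.o
..oo
...o
o.oo
o...
.o..
gen 4: .o.o
..oo
..oo
oo..
o.o.
.o..
gen 5: .o.o
...o
.o..
ooo.
o.o.
.o..
gen 6: .o.o
...o
.o..
ooo.
o...
..oo
gen 7: .o.o
...o
....
....
oo..
..oo
gen 8: .o.o
...o
o...
oo..
.o..
..oo
gen 9: .oo.
....
o...
oo..
.o..
..oo
gen 10: .oo.
....
o.o.
o.oo
.oo.
..oo
gen 11: .oo.
....
ooo.
.o.o
..o.
..oo
gen 12: .oo.
....
ooo.
.o.o
.oo.
oo.o
gen 13: o.o.
o...
ooo.
.o.o
.oo.
oo.o
gen 14: o.o.
o...
oooo
.oo.
.ooo
oo.o
gen 15: o.o.
....
..oo
ooo.
.ooo
oo.o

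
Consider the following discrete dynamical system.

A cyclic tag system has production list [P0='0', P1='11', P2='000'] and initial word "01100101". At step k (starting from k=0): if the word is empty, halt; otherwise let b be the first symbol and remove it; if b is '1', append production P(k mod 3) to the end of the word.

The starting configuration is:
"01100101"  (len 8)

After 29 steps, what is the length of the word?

gen 0: "01100101"  (len 8)
gen 1: "1100101"  (len 7)
gen 2: "10010111"  (len 8)
gen 3: "0010111000"  (len 10)
gen 4: "010111000"  (len 9)
gen 5: "10111000"  (len 8)
gen 6: "0111000000"  (len 10)
gen 7: "111000000"  (len 9)
gen 8: "1100000011"  (len 10)
gen 9: "100000011000"  (len 12)
gen 10: "000000110000"  (len 12)
gen 11: "00000110000"  (len 11)
gen 12: "0000110000"  (len 10)
gen 13: "000110000"  (len 9)
gen 14: "00110000"  (len 8)
gen 15: "0110000"  (len 7)
gen 16: "110000"  (len 6)
gen 17: "1000011"  (len 7)
gen 18: "000011000"  (len 9)
gen 19: "00011000"  (len 8)
gen 20: "0011000"  (len 7)
gen 21: "011000"  (len 6)
gen 22: "11000"  (len 5)
gen 23: "100011"  (len 6)
gen 24: "00011000"  (len 8)
gen 25: "0011000"  (len 7)
gen 26: "011000"  (len 6)
gen 27: "11000"  (len 5)
gen 28: "10000"  (len 5)
gen 29: "000011"  (len 6)

6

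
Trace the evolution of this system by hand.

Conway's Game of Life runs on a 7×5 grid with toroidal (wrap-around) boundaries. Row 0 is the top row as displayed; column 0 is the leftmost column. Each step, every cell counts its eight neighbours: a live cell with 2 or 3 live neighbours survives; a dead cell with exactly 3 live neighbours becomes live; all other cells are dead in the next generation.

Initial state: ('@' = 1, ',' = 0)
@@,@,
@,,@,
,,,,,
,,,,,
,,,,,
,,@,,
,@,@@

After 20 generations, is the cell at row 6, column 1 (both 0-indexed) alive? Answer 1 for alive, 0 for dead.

0

0) @@,@,
@,,@,
,,,,,
,,,,,
,,,,,
,,@,,
,@,@@
1) ,@,@,
@@@,,
,,,,,
,,,,,
,,,,,
,,@@,
,@,@@
2) ,,,@,
@@@,,
,@,,,
,,,,,
,,,,,
,,@@@
@@,,@
3) ,,,@,
@@@,,
@@@,,
,,,,,
,,,@,
,@@@@
@@,,,
4) ,,,,@
@,,@@
@,@,,
,@@,,
,,,@@
,@,@@
@@,,,
5) ,@,@,
@@,@,
@,@,,
@@@,@
,@,,@
,@,@,
,@@@,
6) ,,,@,
@,,@,
,,,,,
,,@,@
,,,,@
,@,@@
@@,@@
7) ,@,@,
,,,,@
,,,@@
,,,@,
,,@,@
,@,,,
,@,,,
8) @,@,,
@,@,@
,,,@@
,,@,,
,,@@,
@@@,,
@@,,,
9) ,,@@,
@,@,,
@@@,@
,,@,@
,,,@,
@,,@@
,,,,@
10) ,@@@@
@,,,,
,,@,@
,,@,@
@,@,,
@,,@,
@,@,,
11) ,,@@@
@,,,,
@@,,@
@,@,@
@,@,,
@,@@,
@,,,,
12) @@,@@
,,@,,
,,,@,
,,@,,
@,@,,
@,@@,
@,,,,
13) @@@@@
@@@,,
,,@@,
,@@@,
,,@,@
@,@@,
,,,,,
14) ,,,@@
,,,,,
@,,,@
,@,,@
@,,,@
,@@@@
,,,,,
15) ,,,,,
@,,@,
@,,,@
,@,@,
,,,,,
,@@@@
@,,,,
16) ,,,,@
@,,,,
@@@@,
@,,,@
@@,,@
@@@@@
@@@@@
17) ,,@,,
@,@@,
,,@@,
,,,,,
,,,,,
,,,,,
,,,,,
18) ,@@@,
,,,,@
,@@@@
,,,,,
,,,,,
,,,,,
,,,,,
19) ,,@@,
,,,,@
@,@@@
,,@@,
,,,,,
,,,,,
,,@,,
20) ,,@@,
@@,,,
@@@,,
,@@,,
,,,,,
,,,,,
,,@@,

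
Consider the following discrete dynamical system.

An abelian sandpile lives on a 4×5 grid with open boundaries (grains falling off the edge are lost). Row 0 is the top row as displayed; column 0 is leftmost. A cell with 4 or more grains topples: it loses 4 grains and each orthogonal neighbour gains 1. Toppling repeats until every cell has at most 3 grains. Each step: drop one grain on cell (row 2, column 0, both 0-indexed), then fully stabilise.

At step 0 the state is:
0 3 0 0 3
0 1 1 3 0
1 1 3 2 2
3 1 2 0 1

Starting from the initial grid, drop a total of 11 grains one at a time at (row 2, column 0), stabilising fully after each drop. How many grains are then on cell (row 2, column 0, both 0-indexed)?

k=0  0 3 0 0 3
0 1 1 3 0
1 1 3 2 2
3 1 2 0 1
k=1  0 3 0 0 3
0 1 1 3 0
2 1 3 2 2
3 1 2 0 1
k=2  0 3 0 0 3
0 1 1 3 0
3 1 3 2 2
3 1 2 0 1
k=3  0 3 0 0 3
1 1 1 3 0
1 2 3 2 2
0 2 2 0 1
k=4  0 3 0 0 3
1 1 1 3 0
2 2 3 2 2
0 2 2 0 1
k=5  0 3 0 0 3
1 1 1 3 0
3 2 3 2 2
0 2 2 0 1
k=6  0 3 0 0 3
2 1 1 3 0
0 3 3 2 2
1 2 2 0 1
k=7  0 3 0 0 3
2 1 1 3 0
1 3 3 2 2
1 2 2 0 1
k=8  0 3 0 0 3
2 1 1 3 0
2 3 3 2 2
1 2 2 0 1
k=9  0 3 0 0 3
2 1 1 3 0
3 3 3 2 2
1 2 2 0 1
k=10  0 3 0 0 3
3 2 2 3 0
1 1 0 3 2
2 3 3 0 1
k=11  0 3 0 0 3
3 2 2 3 0
2 1 0 3 2
2 3 3 0 1

2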